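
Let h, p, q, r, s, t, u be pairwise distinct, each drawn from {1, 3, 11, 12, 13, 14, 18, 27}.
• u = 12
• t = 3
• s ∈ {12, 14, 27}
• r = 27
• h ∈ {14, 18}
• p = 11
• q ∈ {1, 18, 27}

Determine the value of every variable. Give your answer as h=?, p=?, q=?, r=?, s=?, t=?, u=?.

p has just one choice, so p = 11.
r's domain is down to {27}, so r = 27. Strike 27 from q, s.
t's domain is down to {3}, so t = 3.
u must be 12 (only option left). Remove 12 from s.
s must be 14 (only option left). Eliminate 14 elsewhere: h.
h must be 18 (only option left). So q can't be 18.
q must be 1 (only option left).

h=18, p=11, q=1, r=27, s=14, t=3, u=12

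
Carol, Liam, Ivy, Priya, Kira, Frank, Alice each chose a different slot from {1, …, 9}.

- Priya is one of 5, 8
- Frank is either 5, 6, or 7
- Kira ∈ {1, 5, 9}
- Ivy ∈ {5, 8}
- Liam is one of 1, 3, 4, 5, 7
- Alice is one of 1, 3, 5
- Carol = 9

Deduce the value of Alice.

3

Carol must be 9 (only option left). Strike 9 from Kira.
The 2 variables Ivy and Priya are confined to {5, 8}, which locks those values in; drop them from Liam, Kira, Frank, Alice.
That leaves Kira = 1. So Liam, Alice can't be 1.
So Alice = 3.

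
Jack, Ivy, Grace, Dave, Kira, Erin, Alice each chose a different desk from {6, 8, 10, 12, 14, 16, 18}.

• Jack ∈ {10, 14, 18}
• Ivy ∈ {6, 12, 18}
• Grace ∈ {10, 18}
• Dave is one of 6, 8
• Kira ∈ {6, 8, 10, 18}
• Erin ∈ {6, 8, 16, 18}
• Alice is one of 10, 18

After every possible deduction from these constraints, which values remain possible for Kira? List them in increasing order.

Among the 7 variables, 12 fits only Ivy (and all 7 values in {6, 8, 10, 12, 14, 16, 18} must be used), so Ivy = 12.
The 6 still-open variables draw from only 6 values {6, 8, 10, 14, 16, 18}, so each is used; only Jack can be 14, hence Jack = 14.
Among the 5 still-open variables, 16 fits only Erin (and all 5 values in {6, 8, 10, 16, 18} must be used), so Erin = 16.
Grace and Alice share exactly the 2 values {10, 18}; by pigeonhole those values go to them, so strike 10, 18 from Kira.
No further eliminations apply; Kira can still be any of 6, 8.

6, 8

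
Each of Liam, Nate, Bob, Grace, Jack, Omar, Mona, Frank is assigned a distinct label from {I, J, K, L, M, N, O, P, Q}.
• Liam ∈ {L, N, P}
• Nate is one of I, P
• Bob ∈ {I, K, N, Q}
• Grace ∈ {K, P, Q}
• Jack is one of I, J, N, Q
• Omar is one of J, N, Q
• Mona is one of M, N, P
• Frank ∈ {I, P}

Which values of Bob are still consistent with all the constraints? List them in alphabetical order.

K, N, Q

The 8 variables together cover exactly {I, J, K, L, M, N, P, Q} — 8 values for 8 variables — and L appears only in Liam's list, so Liam = L.
The 7 still-open variables together cover exactly {I, J, K, M, N, P, Q} — 7 values for 7 variables — and M appears only in Mona's list, so Mona = M.
Nate and Frank between them cover only {I, P} — a naked pair. Remove those values from Bob, Grace, Jack.
No further eliminations apply; Bob can still be any of K, N, Q.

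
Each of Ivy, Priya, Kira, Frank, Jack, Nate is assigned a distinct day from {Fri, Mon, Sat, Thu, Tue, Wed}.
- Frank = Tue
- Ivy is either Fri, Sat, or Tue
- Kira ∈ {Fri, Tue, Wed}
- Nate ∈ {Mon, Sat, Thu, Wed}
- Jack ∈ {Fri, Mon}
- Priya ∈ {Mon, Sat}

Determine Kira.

Wed

Frank's domain is down to {Tue}, so Frank = Tue. Eliminate Tue elsewhere: Ivy, Kira.
The 5 still-open variables together cover exactly {Fri, Mon, Sat, Thu, Wed} — 5 values for 5 variables — and Thu appears only in Nate's list, so Nate = Thu.
Among the 4 still-open variables, Wed fits only Kira (and all 4 values in {Fri, Mon, Sat, Wed} must be used), so Kira = Wed.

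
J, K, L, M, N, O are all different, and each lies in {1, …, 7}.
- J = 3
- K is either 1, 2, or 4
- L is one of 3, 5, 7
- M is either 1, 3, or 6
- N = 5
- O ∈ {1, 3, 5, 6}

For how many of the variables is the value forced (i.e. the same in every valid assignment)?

3

J must be 3 (only option left). Remove 3 from L, M, O.
N must be 5 (only option left). Remove 5 from L, O.
L has just one choice, so L = 7.
The 2 variables M and O are confined to {1, 6}, which locks those values in; drop them from K.
Determined: J=3, L=7, N=5. The other variables each still have more than one consistent value. That makes 3.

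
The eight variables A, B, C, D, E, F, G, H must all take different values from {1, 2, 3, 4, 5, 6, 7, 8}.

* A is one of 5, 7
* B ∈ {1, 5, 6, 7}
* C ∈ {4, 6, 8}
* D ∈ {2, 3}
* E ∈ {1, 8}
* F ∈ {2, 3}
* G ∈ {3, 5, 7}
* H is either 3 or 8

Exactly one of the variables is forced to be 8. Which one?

H

The 8 variables together cover exactly {1, 2, 3, 4, 5, 6, 7, 8} — 8 values for 8 variables — and 4 appears only in C's list, so C = 4.
Among the 7 still-open variables, 6 fits only B (and all 7 values in {1, 2, 3, 5, 6, 7, 8} must be used), so B = 6.
The 6 still-open variables together cover exactly {1, 2, 3, 5, 7, 8} — 6 values for 6 variables — and 1 appears only in E's list, so E = 1.
Among the 5 still-open variables, 8 fits only H (and all 5 values in {2, 3, 5, 7, 8} must be used), so H = 8.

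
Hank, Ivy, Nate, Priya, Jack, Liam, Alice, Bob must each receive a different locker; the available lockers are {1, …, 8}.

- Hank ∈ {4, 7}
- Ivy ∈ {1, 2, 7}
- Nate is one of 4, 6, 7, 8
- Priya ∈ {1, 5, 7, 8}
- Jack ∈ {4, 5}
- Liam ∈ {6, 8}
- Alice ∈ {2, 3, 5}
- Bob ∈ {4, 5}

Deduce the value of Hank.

The 8 variables draw from only 8 values {1, 2, 3, 4, 5, 6, 7, 8}, so each is used; only Alice can be 3, hence Alice = 3.
Among the 7 still-open variables, 2 fits only Ivy (and all 7 values in {1, 2, 4, 5, 6, 7, 8} must be used), so Ivy = 2.
Among the 6 still-open variables, 1 fits only Priya (and all 6 values in {1, 4, 5, 6, 7, 8} must be used), so Priya = 1.
Jack and Bob between them cover only {4, 5} — a naked pair. Remove those values from Hank, Nate.
So Hank = 7.

7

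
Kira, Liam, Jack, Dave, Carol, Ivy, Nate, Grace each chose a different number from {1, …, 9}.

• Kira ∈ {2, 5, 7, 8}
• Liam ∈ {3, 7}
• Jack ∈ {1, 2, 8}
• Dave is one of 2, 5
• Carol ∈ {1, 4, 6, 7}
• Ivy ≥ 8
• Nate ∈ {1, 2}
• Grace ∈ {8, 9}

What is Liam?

Ivy and Grace share exactly the 2 values {8, 9}; by pigeonhole those values go to them, so strike 8, 9 from Kira, Jack.
Jack and Nate between them cover only {1, 2} — a naked pair. Remove those values from Kira, Dave, Carol.
Dave must be 5 (only option left). So Kira can't be 5.
That leaves Kira = 7. Remove 7 from Liam, Carol.
So Liam = 3.

3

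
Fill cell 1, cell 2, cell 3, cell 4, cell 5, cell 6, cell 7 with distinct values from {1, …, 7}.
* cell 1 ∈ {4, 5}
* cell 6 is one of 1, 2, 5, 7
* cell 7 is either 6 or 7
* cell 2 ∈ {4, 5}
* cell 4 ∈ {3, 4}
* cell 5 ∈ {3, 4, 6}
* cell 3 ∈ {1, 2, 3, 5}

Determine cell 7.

The 2 variables cell 1 and cell 2 are confined to {4, 5}, which locks those values in; drop them from cell 3, cell 4, cell 5, cell 6.
That leaves cell 4 = 3. Eliminate 3 elsewhere: cell 3, cell 5.
cell 5 must be 6 (only option left). Remove 6 from cell 7.
So cell 7 = 7.

7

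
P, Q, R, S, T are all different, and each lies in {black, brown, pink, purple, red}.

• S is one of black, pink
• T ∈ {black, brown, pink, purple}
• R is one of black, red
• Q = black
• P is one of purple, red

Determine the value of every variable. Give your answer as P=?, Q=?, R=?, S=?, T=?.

Q's domain is down to {black}, so Q = black. Eliminate black elsewhere: R, S, T.
R has just one choice, so R = red. Eliminate red elsewhere: P.
S's domain is down to {pink}, so S = pink. Remove pink from T.
P's domain is down to {purple}, so P = purple. Remove purple from T.
T's domain is down to {brown}, so T = brown.

P=purple, Q=black, R=red, S=pink, T=brown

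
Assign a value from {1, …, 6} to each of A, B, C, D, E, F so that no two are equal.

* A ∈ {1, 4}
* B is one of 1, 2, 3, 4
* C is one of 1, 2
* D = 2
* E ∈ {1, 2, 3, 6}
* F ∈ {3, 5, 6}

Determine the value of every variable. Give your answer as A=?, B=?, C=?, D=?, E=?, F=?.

A=4, B=3, C=1, D=2, E=6, F=5

D must be 2 (only option left). Remove 2 from B, C, E.
C must be 1 (only option left). Eliminate 1 elsewhere: A, B, E.
A's domain is down to {4}, so A = 4. Eliminate 4 elsewhere: B.
B's domain is down to {3}, so B = 3. Eliminate 3 elsewhere: E, F.
E's domain is down to {6}, so E = 6. Strike 6 from F.
F has just one choice, so F = 5.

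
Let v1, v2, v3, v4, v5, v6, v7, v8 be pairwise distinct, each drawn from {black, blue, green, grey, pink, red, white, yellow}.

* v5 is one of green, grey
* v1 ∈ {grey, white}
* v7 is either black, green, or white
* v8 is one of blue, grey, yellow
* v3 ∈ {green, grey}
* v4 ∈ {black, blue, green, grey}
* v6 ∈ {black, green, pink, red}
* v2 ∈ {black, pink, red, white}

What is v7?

Among the 8 variables, yellow fits only v8 (and all 8 values in {black, blue, green, grey, pink, red, white, yellow} must be used), so v8 = yellow.
The 7 still-open variables together cover exactly {black, blue, green, grey, pink, red, white} — 7 values for 7 variables — and blue appears only in v4's list, so v4 = blue.
The 2 variables v3 and v5 are confined to {green, grey}, which locks those values in; drop them from v1, v6, v7.
v1 has just one choice, so v1 = white. Remove white from v2, v7.
So v7 = black.

black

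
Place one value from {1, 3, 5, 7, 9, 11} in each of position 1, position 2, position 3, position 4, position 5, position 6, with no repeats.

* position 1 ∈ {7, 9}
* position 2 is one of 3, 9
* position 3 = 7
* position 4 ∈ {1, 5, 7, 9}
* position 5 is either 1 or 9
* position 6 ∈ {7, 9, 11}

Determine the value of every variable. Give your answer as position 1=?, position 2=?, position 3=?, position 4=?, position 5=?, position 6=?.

position 1=9, position 2=3, position 3=7, position 4=5, position 5=1, position 6=11

position 3 has just one choice, so position 3 = 7. Eliminate 7 elsewhere: position 1, position 4, position 6.
position 1 has just one choice, so position 1 = 9. So position 2, position 4, position 5, position 6 can't be 9.
position 2 has just one choice, so position 2 = 3.
position 5's domain is down to {1}, so position 5 = 1. So position 4 can't be 1.
position 6's domain is down to {11}, so position 6 = 11.
That leaves position 4 = 5.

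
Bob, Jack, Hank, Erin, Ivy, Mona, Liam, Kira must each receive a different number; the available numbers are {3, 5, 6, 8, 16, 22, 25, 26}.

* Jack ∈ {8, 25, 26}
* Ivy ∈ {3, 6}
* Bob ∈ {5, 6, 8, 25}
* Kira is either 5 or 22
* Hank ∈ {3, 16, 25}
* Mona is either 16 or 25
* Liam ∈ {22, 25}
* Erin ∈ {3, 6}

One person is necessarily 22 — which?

Liam

The 8 variables draw from only 8 values {3, 5, 6, 8, 16, 22, 25, 26}, so each is used; only Jack can be 26, hence Jack = 26.
The 7 still-open variables draw from only 7 values {3, 5, 6, 8, 16, 22, 25}, so each is used; only Bob can be 8, hence Bob = 8.
The 6 still-open variables together cover exactly {3, 5, 6, 16, 22, 25} — 6 values for 6 variables — and 5 appears only in Kira's list, so Kira = 5.
Among the 5 still-open variables, 22 fits only Liam (and all 5 values in {3, 6, 16, 22, 25} must be used), so Liam = 22.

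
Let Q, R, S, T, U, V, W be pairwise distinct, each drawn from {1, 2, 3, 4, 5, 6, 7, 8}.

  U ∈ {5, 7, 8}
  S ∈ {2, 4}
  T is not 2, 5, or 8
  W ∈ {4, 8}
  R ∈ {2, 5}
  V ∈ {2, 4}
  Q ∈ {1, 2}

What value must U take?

7

S and V share exactly the 2 values {2, 4}; by pigeonhole those values go to them, so strike 2, 4 from Q, R, T, W.
Q has just one choice, so Q = 1. Eliminate 1 elsewhere: T.
That leaves R = 5. Strike 5 from U.
That leaves W = 8. Eliminate 8 elsewhere: U.
So U = 7.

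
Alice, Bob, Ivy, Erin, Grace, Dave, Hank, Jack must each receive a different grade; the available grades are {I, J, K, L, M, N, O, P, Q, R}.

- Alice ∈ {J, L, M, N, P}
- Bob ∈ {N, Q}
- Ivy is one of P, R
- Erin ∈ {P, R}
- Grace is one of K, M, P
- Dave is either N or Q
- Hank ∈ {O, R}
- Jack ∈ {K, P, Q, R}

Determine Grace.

The 2 variables Bob and Dave are confined to {N, Q}, which locks those values in; drop them from Alice, Jack.
The 2 variables Ivy and Erin are confined to {P, R}, which locks those values in; drop them from Alice, Grace, Hank, Jack.
Hank's domain is down to {O}, so Hank = O.
Jack has just one choice, so Jack = K. Strike K from Grace.
So Grace = M.

M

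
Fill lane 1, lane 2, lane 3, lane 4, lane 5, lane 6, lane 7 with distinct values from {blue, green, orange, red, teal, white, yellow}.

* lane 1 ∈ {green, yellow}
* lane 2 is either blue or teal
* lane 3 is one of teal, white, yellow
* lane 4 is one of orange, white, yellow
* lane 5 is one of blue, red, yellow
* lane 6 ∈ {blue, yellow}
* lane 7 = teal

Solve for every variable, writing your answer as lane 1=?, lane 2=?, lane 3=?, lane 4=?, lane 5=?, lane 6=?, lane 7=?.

lane 1=green, lane 2=blue, lane 3=white, lane 4=orange, lane 5=red, lane 6=yellow, lane 7=teal

lane 7 must be teal (only option left). Remove teal from lane 2, lane 3.
lane 2 has just one choice, so lane 2 = blue. Remove blue from lane 5, lane 6.
That leaves lane 6 = yellow. Eliminate yellow elsewhere: lane 1, lane 3, lane 4, lane 5.
lane 1 has just one choice, so lane 1 = green.
lane 3's domain is down to {white}, so lane 3 = white. So lane 4 can't be white.
lane 4 must be orange (only option left).
lane 5's domain is down to {red}, so lane 5 = red.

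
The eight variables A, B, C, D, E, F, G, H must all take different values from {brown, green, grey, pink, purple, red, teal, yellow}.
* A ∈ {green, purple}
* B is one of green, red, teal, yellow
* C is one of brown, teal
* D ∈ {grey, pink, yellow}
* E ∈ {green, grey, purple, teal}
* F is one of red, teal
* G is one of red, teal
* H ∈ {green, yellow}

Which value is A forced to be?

purple

The 8 variables draw from only 8 values {brown, green, grey, pink, purple, red, teal, yellow}, so each is used; only C can be brown, hence C = brown.
Among the 7 still-open variables, pink fits only D (and all 7 values in {green, grey, pink, purple, red, teal, yellow} must be used), so D = pink.
Among the 6 still-open variables, grey fits only E (and all 6 values in {green, grey, purple, red, teal, yellow} must be used), so E = grey.
The 5 still-open variables draw from only 5 values {green, purple, red, teal, yellow}, so each is used; only A can be purple, hence A = purple.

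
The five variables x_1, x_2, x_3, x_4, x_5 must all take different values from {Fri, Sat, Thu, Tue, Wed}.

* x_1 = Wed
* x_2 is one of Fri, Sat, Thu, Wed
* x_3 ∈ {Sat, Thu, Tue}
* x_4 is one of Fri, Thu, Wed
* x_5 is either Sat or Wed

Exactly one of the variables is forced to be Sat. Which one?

x_5

x_1's domain is down to {Wed}, so x_1 = Wed. So x_2, x_4, x_5 can't be Wed.
So Sat goes to x_5.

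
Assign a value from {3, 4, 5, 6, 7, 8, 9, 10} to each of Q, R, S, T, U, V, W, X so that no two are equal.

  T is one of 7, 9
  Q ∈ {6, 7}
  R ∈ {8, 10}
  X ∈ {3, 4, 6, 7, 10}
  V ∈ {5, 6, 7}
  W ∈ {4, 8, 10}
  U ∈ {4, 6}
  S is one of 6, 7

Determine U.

4

Among the 8 variables, 3 fits only X (and all 8 values in {3, 4, 5, 6, 7, 8, 9, 10} must be used), so X = 3.
The 7 still-open variables draw from only 7 values {4, 5, 6, 7, 8, 9, 10}, so each is used; only V can be 5, hence V = 5.
The 6 still-open variables draw from only 6 values {4, 6, 7, 8, 9, 10}, so each is used; only T can be 9, hence T = 9.
Q and S share exactly the 2 values {6, 7}; by pigeonhole those values go to them, so strike 6, 7 from U.
So U = 4.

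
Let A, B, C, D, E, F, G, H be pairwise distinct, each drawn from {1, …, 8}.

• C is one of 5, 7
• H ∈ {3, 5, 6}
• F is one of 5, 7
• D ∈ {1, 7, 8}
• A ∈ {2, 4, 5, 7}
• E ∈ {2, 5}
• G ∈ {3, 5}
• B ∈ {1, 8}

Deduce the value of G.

3

Among the 8 variables, 4 fits only A (and all 8 values in {1, 2, 3, 4, 5, 6, 7, 8} must be used), so A = 4.
Among the 7 still-open variables, 2 fits only E (and all 7 values in {1, 2, 3, 5, 6, 7, 8} must be used), so E = 2.
Among the 6 still-open variables, 6 fits only H (and all 6 values in {1, 3, 5, 6, 7, 8} must be used), so H = 6.
The 5 still-open variables together cover exactly {1, 3, 5, 7, 8} — 5 values for 5 variables — and 3 appears only in G's list, so G = 3.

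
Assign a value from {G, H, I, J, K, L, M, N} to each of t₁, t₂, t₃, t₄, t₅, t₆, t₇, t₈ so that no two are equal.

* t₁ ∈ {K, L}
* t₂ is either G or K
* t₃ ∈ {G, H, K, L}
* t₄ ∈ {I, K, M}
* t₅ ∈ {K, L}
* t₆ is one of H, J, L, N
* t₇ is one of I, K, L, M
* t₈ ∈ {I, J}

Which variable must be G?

t₂

The 8 variables together cover exactly {G, H, I, J, K, L, M, N} — 8 values for 8 variables — and N appears only in t₆'s list, so t₆ = N.
The 7 still-open variables draw from only 7 values {G, H, I, J, K, L, M}, so each is used; only t₃ can be H, hence t₃ = H.
The 6 still-open variables draw from only 6 values {G, I, J, K, L, M}, so each is used; only t₂ can be G, hence t₂ = G.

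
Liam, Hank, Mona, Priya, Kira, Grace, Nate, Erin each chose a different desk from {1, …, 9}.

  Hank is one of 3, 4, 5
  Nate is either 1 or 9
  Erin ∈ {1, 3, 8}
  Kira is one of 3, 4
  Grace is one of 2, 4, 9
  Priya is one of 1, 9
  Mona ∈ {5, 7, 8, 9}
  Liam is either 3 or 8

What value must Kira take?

4

The 8 variables draw from only 8 values {1, 2, 3, 4, 5, 7, 8, 9}, so each is used; only Grace can be 2, hence Grace = 2.
The 7 still-open variables together cover exactly {1, 3, 4, 5, 7, 8, 9} — 7 values for 7 variables — and 7 appears only in Mona's list, so Mona = 7.
Among the 6 still-open variables, 5 fits only Hank (and all 6 values in {1, 3, 4, 5, 8, 9} must be used), so Hank = 5.
The 5 still-open variables together cover exactly {1, 3, 4, 8, 9} — 5 values for 5 variables — and 4 appears only in Kira's list, so Kira = 4.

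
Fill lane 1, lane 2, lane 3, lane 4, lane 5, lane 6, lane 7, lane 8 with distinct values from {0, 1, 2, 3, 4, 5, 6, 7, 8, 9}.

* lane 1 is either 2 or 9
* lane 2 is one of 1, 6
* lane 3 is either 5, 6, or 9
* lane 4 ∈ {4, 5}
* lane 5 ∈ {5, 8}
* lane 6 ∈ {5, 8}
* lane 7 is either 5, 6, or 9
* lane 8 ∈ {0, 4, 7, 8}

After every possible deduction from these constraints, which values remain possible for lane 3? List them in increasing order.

The 2 variables lane 5 and lane 6 are confined to {5, 8}, which locks those values in; drop them from lane 3, lane 4, lane 7, lane 8.
lane 4 has just one choice, so lane 4 = 4. So lane 8 can't be 4.
The 2 variables lane 3 and lane 7 are confined to {6, 9}, which locks those values in; drop them from lane 1, lane 2.
lane 1 has just one choice, so lane 1 = 2.
lane 2 has just one choice, so lane 2 = 1.
No further eliminations apply; lane 3 can still be any of 6, 9.

6, 9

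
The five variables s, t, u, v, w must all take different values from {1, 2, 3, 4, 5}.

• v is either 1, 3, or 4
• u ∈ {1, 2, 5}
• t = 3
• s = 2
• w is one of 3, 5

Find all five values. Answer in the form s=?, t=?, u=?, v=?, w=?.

s=2, t=3, u=1, v=4, w=5

s must be 2 (only option left). Strike 2 from u.
t must be 3 (only option left). Strike 3 from v, w.
w's domain is down to {5}, so w = 5. Eliminate 5 elsewhere: u.
That leaves u = 1. Remove 1 from v.
v must be 4 (only option left).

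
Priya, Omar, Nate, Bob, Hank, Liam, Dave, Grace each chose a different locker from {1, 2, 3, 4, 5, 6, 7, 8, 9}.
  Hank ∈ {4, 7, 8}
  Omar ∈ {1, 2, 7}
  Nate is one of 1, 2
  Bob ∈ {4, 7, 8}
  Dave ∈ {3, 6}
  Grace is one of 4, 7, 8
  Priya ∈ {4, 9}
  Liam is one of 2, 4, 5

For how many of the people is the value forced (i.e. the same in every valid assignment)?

The 3 variables Bob, Hank, Grace are confined to {4, 7, 8}, which locks those values in; drop them from Priya, Omar, Liam.
Priya must be 9 (only option left).
Omar and Nate between them cover only {1, 2} — a naked pair. Remove those values from Liam.
That leaves Liam = 5.
Determined: Priya=9, Liam=5. The other people each still have more than one consistent value. That makes 2.

2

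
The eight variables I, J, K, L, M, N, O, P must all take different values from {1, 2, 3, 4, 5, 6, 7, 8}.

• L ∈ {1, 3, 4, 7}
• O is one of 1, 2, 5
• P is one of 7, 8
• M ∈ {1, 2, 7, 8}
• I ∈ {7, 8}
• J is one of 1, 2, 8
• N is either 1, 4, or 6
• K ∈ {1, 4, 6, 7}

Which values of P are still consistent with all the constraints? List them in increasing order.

Among the 8 variables, 3 fits only L (and all 8 values in {1, 2, 3, 4, 5, 6, 7, 8} must be used), so L = 3.
Among the 7 still-open variables, 5 fits only O (and all 7 values in {1, 2, 4, 5, 6, 7, 8} must be used), so O = 5.
The 2 variables I and P are confined to {7, 8}, which locks those values in; drop them from J, K, M.
The 2 variables J and M are confined to {1, 2}, which locks those values in; drop them from K, N.
No further eliminations apply; P can still be any of 7, 8.

7, 8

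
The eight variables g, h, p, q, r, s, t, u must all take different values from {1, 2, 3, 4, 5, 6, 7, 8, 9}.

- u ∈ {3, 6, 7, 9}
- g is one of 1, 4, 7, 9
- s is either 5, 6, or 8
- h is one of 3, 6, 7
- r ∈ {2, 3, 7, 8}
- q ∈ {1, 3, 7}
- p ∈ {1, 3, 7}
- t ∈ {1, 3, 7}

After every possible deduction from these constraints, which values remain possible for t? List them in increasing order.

1, 3, 7

p, q, t between them cover only {1, 3, 7} — a naked triple. Remove those values from g, h, r, u.
h has just one choice, so h = 6. So s, u can't be 6.
That leaves u = 9. So g can't be 9.
g must be 4 (only option left).
No further eliminations apply; t can still be any of 1, 3, 7.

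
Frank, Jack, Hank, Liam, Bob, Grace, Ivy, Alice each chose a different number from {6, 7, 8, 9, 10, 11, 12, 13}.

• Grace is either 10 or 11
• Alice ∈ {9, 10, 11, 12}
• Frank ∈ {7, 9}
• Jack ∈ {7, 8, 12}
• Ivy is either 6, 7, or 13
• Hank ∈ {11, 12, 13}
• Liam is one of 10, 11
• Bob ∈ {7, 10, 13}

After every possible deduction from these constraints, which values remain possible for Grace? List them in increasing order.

10, 11

The 8 variables together cover exactly {6, 7, 8, 9, 10, 11, 12, 13} — 8 values for 8 variables — and 6 appears only in Ivy's list, so Ivy = 6.
Among the 7 still-open variables, 8 fits only Jack (and all 7 values in {7, 8, 9, 10, 11, 12, 13} must be used), so Jack = 8.
Liam and Grace between them cover only {10, 11} — a naked pair. Remove those values from Hank, Bob, Alice.
No further eliminations apply; Grace can still be any of 10, 11.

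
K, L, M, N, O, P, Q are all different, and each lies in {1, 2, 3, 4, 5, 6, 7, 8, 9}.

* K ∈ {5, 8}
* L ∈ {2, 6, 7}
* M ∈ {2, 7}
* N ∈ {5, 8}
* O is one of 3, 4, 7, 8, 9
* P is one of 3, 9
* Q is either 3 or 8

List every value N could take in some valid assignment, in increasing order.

K and N share exactly the 2 values {5, 8}; by pigeonhole those values go to them, so strike 5, 8 from O, Q.
Q must be 3 (only option left). So O, P can't be 3.
P has just one choice, so P = 9. Strike 9 from O.
No further eliminations apply; N can still be any of 5, 8.

5, 8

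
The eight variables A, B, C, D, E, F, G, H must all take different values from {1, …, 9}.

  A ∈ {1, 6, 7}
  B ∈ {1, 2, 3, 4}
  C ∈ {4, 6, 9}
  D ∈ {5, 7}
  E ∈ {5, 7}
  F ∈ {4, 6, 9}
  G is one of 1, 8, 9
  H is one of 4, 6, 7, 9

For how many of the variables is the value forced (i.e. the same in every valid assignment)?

2

D and E share exactly the 2 values {5, 7}; by pigeonhole those values go to them, so strike 5, 7 from A, H.
C, F, H between them cover only {4, 6, 9} — a naked triple. Remove those values from A, B, G.
That leaves A = 1. So B, G can't be 1.
G must be 8 (only option left).
Determined: A=1, G=8. The other variables each still have more than one consistent value. That makes 2.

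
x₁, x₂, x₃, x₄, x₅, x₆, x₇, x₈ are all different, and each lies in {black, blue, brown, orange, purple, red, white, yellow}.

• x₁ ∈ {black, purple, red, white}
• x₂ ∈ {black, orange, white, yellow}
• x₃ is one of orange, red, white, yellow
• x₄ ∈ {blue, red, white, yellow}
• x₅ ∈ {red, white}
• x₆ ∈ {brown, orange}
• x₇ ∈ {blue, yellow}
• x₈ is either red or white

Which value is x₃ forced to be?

The 8 variables together cover exactly {black, blue, brown, orange, purple, red, white, yellow} — 8 values for 8 variables — and brown appears only in x₆'s list, so x₆ = brown.
The 7 still-open variables together cover exactly {black, blue, orange, purple, red, white, yellow} — 7 values for 7 variables — and purple appears only in x₁'s list, so x₁ = purple.
Among the 6 still-open variables, black fits only x₂ (and all 6 values in {black, blue, orange, red, white, yellow} must be used), so x₂ = black.
Among the 5 still-open variables, orange fits only x₃ (and all 5 values in {blue, orange, red, white, yellow} must be used), so x₃ = orange.

orange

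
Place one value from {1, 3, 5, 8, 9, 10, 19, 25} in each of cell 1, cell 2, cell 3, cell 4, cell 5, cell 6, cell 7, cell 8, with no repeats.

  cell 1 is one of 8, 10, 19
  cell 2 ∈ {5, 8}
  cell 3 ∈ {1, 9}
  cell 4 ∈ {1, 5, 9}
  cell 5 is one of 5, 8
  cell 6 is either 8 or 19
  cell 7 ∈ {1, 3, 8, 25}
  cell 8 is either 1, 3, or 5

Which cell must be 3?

cell 8

The 8 variables draw from only 8 values {1, 3, 5, 8, 9, 10, 19, 25}, so each is used; only cell 1 can be 10, hence cell 1 = 10.
The 7 still-open variables draw from only 7 values {1, 3, 5, 8, 9, 19, 25}, so each is used; only cell 6 can be 19, hence cell 6 = 19.
Among the 6 still-open variables, 25 fits only cell 7 (and all 6 values in {1, 3, 5, 8, 9, 25} must be used), so cell 7 = 25.
The 5 still-open variables draw from only 5 values {1, 3, 5, 8, 9}, so each is used; only cell 8 can be 3, hence cell 8 = 3.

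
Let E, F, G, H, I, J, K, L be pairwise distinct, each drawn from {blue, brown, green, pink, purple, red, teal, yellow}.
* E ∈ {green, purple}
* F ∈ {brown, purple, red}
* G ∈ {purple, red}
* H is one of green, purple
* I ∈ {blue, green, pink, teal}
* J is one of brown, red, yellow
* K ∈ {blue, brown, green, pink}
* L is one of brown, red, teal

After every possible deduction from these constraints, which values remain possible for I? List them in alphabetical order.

blue, pink

Among the 8 variables, yellow fits only J (and all 8 values in {blue, brown, green, pink, purple, red, teal, yellow} must be used), so J = yellow.
E and H share exactly the 2 values {green, purple}; by pigeonhole those values go to them, so strike green, purple from F, G, I, K.
That leaves G = red. Strike red from F, L.
That leaves F = brown. Strike brown from K, L.
L has just one choice, so L = teal. Strike teal from I.
No further eliminations apply; I can still be any of blue, pink.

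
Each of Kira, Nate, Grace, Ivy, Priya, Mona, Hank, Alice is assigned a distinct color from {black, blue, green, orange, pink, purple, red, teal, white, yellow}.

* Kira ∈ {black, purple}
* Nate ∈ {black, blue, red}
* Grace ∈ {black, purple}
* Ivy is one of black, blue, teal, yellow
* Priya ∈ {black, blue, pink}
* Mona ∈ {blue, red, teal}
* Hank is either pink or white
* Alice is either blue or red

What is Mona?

teal

The 8 variables together cover exactly {black, blue, pink, purple, red, teal, white, yellow} — 8 values for 8 variables — and white appears only in Hank's list, so Hank = white.
The 7 still-open variables draw from only 7 values {black, blue, pink, purple, red, teal, yellow}, so each is used; only Priya can be pink, hence Priya = pink.
Among the 6 still-open variables, yellow fits only Ivy (and all 6 values in {black, blue, purple, red, teal, yellow} must be used), so Ivy = yellow.
The 5 still-open variables together cover exactly {black, blue, purple, red, teal} — 5 values for 5 variables — and teal appears only in Mona's list, so Mona = teal.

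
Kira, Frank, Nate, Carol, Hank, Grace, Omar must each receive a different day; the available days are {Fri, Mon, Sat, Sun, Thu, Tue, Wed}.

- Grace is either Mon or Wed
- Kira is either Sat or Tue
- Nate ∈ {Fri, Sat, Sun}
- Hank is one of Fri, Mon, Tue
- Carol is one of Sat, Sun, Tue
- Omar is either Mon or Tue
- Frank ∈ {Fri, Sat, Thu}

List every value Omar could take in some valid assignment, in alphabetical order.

The 7 variables draw from only 7 values {Fri, Mon, Sat, Sun, Thu, Tue, Wed}, so each is used; only Frank can be Thu, hence Frank = Thu.
Among the 6 still-open variables, Wed fits only Grace (and all 6 values in {Fri, Mon, Sat, Sun, Tue, Wed} must be used), so Grace = Wed.
No further eliminations apply; Omar can still be any of Mon, Tue.

Mon, Tue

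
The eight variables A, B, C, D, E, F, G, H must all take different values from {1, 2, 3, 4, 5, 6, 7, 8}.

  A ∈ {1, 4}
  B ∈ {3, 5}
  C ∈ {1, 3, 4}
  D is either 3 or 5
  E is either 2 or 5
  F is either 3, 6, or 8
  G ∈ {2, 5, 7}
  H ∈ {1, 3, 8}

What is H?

8

The 8 variables draw from only 8 values {1, 2, 3, 4, 5, 6, 7, 8}, so each is used; only F can be 6, hence F = 6.
Among the 7 still-open variables, 7 fits only G (and all 7 values in {1, 2, 3, 4, 5, 7, 8} must be used), so G = 7.
Among the 6 still-open variables, 2 fits only E (and all 6 values in {1, 2, 3, 4, 5, 8} must be used), so E = 2.
Among the 5 still-open variables, 8 fits only H (and all 5 values in {1, 3, 4, 5, 8} must be used), so H = 8.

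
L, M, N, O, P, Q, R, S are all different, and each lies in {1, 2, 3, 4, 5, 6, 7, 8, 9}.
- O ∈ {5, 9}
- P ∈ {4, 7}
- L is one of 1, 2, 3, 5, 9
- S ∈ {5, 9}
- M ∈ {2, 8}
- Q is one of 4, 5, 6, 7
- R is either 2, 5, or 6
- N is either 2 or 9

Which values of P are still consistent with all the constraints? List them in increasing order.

4, 7

O and S share exactly the 2 values {5, 9}; by pigeonhole those values go to them, so strike 5, 9 from L, N, Q, R.
N's domain is down to {2}, so N = 2. Strike 2 from L, M, R.
R must be 6 (only option left). Remove 6 from Q.
M has just one choice, so M = 8.
No further eliminations apply; P can still be any of 4, 7.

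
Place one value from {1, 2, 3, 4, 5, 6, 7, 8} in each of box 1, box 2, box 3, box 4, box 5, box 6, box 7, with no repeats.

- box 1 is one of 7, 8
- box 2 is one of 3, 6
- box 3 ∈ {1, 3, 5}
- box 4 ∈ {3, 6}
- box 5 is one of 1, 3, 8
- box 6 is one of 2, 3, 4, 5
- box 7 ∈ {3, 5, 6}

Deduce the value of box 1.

7

box 2 and box 4 share exactly the 2 values {3, 6}; by pigeonhole those values go to them, so strike 3, 6 from box 3, box 5, box 6, box 7.
box 7's domain is down to {5}, so box 7 = 5. Eliminate 5 elsewhere: box 3, box 6.
box 3 has just one choice, so box 3 = 1. Remove 1 from box 5.
box 5 has just one choice, so box 5 = 8. Strike 8 from box 1.
So box 1 = 7.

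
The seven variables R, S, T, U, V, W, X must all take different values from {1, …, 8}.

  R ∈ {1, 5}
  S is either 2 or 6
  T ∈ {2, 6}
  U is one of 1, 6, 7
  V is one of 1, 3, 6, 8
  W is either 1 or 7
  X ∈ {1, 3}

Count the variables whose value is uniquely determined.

The 7 variables together cover exactly {1, 2, 3, 5, 6, 7, 8} — 7 values for 7 variables — and 5 appears only in R's list, so R = 5.
The 6 still-open variables draw from only 6 values {1, 2, 3, 6, 7, 8}, so each is used; only V can be 8, hence V = 8.
The 5 still-open variables draw from only 5 values {1, 2, 3, 6, 7}, so each is used; only X can be 3, hence X = 3.
The 2 variables S and T are confined to {2, 6}, which locks those values in; drop them from U.
Determined: R=5, V=8, X=3. The other variables each still have more than one consistent value. That makes 3.

3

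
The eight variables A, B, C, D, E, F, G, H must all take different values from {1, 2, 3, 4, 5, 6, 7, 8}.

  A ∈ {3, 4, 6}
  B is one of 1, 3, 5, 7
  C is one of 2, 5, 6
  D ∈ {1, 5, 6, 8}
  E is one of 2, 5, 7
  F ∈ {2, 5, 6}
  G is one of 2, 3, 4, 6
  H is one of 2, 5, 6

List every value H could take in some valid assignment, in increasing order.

2, 5, 6

The 8 variables draw from only 8 values {1, 2, 3, 4, 5, 6, 7, 8}, so each is used; only D can be 8, hence D = 8.
The 7 still-open variables together cover exactly {1, 2, 3, 4, 5, 6, 7} — 7 values for 7 variables — and 1 appears only in B's list, so B = 1.
Among the 6 still-open variables, 7 fits only E (and all 6 values in {2, 3, 4, 5, 6, 7} must be used), so E = 7.
The 3 variables C, F, H are confined to {2, 5, 6}, which locks those values in; drop them from A, G.
No further eliminations apply; H can still be any of 2, 5, 6.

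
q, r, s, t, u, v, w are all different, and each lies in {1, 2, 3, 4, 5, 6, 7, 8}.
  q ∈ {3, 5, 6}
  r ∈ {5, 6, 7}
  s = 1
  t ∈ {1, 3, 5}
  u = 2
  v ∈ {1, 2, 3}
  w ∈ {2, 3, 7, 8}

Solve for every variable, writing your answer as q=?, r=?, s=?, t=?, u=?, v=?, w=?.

q=6, r=7, s=1, t=5, u=2, v=3, w=8

s must be 1 (only option left). So t, v can't be 1.
That leaves u = 2. Eliminate 2 elsewhere: v, w.
v has just one choice, so v = 3. Eliminate 3 elsewhere: q, t, w.
t has just one choice, so t = 5. Remove 5 from q, r.
q's domain is down to {6}, so q = 6. So r can't be 6.
r's domain is down to {7}, so r = 7. Remove 7 from w.
w must be 8 (only option left).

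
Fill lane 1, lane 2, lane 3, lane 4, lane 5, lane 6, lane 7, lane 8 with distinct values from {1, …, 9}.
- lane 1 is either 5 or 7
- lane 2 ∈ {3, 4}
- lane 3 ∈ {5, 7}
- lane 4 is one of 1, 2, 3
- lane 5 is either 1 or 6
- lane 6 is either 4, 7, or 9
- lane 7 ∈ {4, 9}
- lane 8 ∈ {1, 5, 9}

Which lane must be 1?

The 8 variables together cover exactly {1, 2, 3, 4, 5, 6, 7, 9} — 8 values for 8 variables — and 2 appears only in lane 4's list, so lane 4 = 2.
Among the 7 still-open variables, 3 fits only lane 2 (and all 7 values in {1, 3, 4, 5, 6, 7, 9} must be used), so lane 2 = 3.
The 6 still-open variables together cover exactly {1, 4, 5, 6, 7, 9} — 6 values for 6 variables — and 6 appears only in lane 5's list, so lane 5 = 6.
Among the 5 still-open variables, 1 fits only lane 8 (and all 5 values in {1, 4, 5, 7, 9} must be used), so lane 8 = 1.

lane 8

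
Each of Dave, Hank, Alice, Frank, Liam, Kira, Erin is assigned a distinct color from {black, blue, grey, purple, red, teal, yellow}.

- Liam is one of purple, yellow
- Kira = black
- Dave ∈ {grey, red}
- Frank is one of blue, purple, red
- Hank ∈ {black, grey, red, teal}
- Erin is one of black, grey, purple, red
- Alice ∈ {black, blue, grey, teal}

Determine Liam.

Kira must be black (only option left). So Hank, Alice, Erin can't be black.
The 6 still-open variables draw from only 6 values {blue, grey, purple, red, teal, yellow}, so each is used; only Liam can be yellow, hence Liam = yellow.

yellow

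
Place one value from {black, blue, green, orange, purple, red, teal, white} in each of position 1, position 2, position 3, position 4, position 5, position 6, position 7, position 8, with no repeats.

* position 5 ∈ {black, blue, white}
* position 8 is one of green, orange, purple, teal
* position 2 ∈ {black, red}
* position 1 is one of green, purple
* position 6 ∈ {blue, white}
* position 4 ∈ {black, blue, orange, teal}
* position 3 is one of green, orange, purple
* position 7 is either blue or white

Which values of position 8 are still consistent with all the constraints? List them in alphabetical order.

The 8 variables draw from only 8 values {black, blue, green, orange, purple, red, teal, white}, so each is used; only position 2 can be red, hence position 2 = red.
The 2 variables position 6 and position 7 are confined to {blue, white}, which locks those values in; drop them from position 4, position 5.
position 5's domain is down to {black}, so position 5 = black. Remove black from position 4.
No further eliminations apply; position 8 can still be any of green, orange, purple, teal.

green, orange, purple, teal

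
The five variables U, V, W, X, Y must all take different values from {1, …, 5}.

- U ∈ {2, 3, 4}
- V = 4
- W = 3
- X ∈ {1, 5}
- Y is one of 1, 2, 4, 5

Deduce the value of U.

V has just one choice, so V = 4. Eliminate 4 elsewhere: U, Y.
W has just one choice, so W = 3. Eliminate 3 elsewhere: U.
So U = 2.

2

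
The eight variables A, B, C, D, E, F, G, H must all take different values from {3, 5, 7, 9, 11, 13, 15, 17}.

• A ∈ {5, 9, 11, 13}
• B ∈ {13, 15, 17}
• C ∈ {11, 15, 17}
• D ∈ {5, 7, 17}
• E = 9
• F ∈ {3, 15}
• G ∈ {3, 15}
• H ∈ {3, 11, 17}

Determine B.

E's domain is down to {9}, so E = 9. Remove 9 from A.
Among the 7 still-open variables, 7 fits only D (and all 7 values in {3, 5, 7, 11, 13, 15, 17} must be used), so D = 7.
Among the 6 still-open variables, 5 fits only A (and all 6 values in {3, 5, 11, 13, 15, 17} must be used), so A = 5.
Among the 5 still-open variables, 13 fits only B (and all 5 values in {3, 11, 13, 15, 17} must be used), so B = 13.

13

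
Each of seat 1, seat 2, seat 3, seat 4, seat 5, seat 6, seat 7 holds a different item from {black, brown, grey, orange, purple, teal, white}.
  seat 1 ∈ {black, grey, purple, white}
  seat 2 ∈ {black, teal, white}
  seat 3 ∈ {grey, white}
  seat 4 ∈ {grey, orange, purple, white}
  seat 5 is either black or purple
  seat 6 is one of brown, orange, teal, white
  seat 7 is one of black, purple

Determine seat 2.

Among the 7 variables, brown fits only seat 6 (and all 7 values in {black, brown, grey, orange, purple, teal, white} must be used), so seat 6 = brown.
Among the 6 still-open variables, orange fits only seat 4 (and all 6 values in {black, grey, orange, purple, teal, white} must be used), so seat 4 = orange.
The 5 still-open variables draw from only 5 values {black, grey, purple, teal, white}, so each is used; only seat 2 can be teal, hence seat 2 = teal.

teal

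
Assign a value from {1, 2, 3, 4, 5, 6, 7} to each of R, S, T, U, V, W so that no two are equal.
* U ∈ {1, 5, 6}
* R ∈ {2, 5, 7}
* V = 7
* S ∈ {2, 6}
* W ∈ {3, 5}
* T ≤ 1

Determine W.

T must be 1 (only option left). So U can't be 1.
V's domain is down to {7}, so V = 7. Strike 7 from R.
The 4 still-open variables draw from only 4 values {2, 3, 5, 6}, so each is used; only W can be 3, hence W = 3.

3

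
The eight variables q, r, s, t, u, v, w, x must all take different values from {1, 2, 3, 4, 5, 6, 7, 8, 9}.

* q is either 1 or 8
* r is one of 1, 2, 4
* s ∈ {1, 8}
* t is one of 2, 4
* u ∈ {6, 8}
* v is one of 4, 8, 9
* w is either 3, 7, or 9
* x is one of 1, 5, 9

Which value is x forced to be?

5

q and s share exactly the 2 values {1, 8}; by pigeonhole those values go to them, so strike 1, 8 from r, u, v, x.
That leaves u = 6.
The 2 variables r and t are confined to {2, 4}, which locks those values in; drop them from v.
That leaves v = 9. So w, x can't be 9.
So x = 5.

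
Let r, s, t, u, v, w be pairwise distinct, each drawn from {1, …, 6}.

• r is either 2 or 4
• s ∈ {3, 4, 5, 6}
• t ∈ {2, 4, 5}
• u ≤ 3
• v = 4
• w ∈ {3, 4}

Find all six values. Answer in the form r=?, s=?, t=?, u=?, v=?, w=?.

v must be 4 (only option left). Strike 4 from r, s, t, w.
w must be 3 (only option left). Eliminate 3 elsewhere: s, u.
r has just one choice, so r = 2. Remove 2 from t, u.
t has just one choice, so t = 5. Eliminate 5 elsewhere: s.
u's domain is down to {1}, so u = 1.
s has just one choice, so s = 6.

r=2, s=6, t=5, u=1, v=4, w=3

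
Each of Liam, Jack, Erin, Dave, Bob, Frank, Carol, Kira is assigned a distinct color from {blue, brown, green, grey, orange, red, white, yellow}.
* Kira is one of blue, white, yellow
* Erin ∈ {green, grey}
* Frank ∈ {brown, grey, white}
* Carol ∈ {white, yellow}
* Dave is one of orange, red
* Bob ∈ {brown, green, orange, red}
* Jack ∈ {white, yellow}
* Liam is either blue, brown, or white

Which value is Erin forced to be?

Jack and Carol share exactly the 2 values {white, yellow}; by pigeonhole those values go to them, so strike white, yellow from Liam, Frank, Kira.
Kira has just one choice, so Kira = blue. Eliminate blue elsewhere: Liam.
Liam has just one choice, so Liam = brown. Eliminate brown elsewhere: Bob, Frank.
That leaves Frank = grey. Remove grey from Erin.
So Erin = green.

green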